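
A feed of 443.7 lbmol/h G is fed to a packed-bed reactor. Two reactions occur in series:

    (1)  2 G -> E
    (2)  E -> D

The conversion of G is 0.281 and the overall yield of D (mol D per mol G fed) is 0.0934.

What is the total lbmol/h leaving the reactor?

381 lbmol/h

Conversion of G: G consumed = 2ξ₁ = 0.281 × 443.7 → ξ₁ = 62.34 lbmol/h.
Yield of D: 1ξ₂ / 443.7 = 0.0934 → ξ₂ = 41.44 lbmol/h.
Outlet amounts (n = n₀ + Σ ν·ξ):
  G: 443.7 − 2(62.34) = 319
  E: 0 + 1(62.34) − 1(41.44) = 20.9
  D: 0 + 1(41.44) = 41.44
Total out = 319 + 20.9 + 41.44 = 381.4 lbmol/h.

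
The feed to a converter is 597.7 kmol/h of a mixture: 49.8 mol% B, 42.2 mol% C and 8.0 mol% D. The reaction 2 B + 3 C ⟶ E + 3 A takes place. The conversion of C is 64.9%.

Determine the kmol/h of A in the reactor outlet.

164 kmol/h

C reacted = 0.649 × 252.2 = 163.7 kmol/h; ν_C = −3, so ξ = 163.7/3 = 54.57 kmol/h.
Outlet amounts (n = n₀ + ν ξ):
  B: 297.7 − 2(54.57) = 188.5
  C: 252.2 − 3(54.57) = 88.53
  E: 0 + 1(54.57) = 54.57
  A: 0 + 3(54.57) = 163.7
  D: 47.82 (inert)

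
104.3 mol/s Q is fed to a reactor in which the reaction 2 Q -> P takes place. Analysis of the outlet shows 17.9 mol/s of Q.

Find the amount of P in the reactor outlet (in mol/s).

43.2 mol/s

For Q: n = n₀ − 2ξ → 17.9 = 104.3 − 2ξ, giving ξ = 43.2 mol/s.
Outlet amounts (n = n₀ + ν ξ):
  Q: 104.3 − 2(43.2) = 17.9
  P: 0 + 1(43.2) = 43.2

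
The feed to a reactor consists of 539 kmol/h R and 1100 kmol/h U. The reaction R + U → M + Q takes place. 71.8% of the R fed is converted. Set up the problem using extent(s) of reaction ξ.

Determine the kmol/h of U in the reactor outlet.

713 kmol/h

R reacted = 0.718 × 539 = 387 kmol/h; ν_R = −1, so ξ = 387/1 = 387 kmol/h.
Outlet amounts (n = n₀ + ν ξ):
  R: 539 − 1(387) = 152
  U: 1100 − 1(387) = 713
  M: 0 + 1(387) = 387
  Q: 0 + 1(387) = 387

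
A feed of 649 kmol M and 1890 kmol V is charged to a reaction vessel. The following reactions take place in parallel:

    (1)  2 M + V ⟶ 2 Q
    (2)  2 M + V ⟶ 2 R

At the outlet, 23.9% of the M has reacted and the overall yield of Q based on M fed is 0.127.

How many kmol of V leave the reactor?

Yield of Q: 2ξ₁ / 649 = 0.127 → ξ₁ = 41.21 kmol.
Conversion of M: 2ξ₁ + 2ξ₂ = 0.239 × 649 = 155.1 → ξ₂ = 36.34 kmol.
Outlet amounts (n = n₀ + Σ ν·ξ):
  M: 649 − 2(41.21) − 2(36.34) = 493.9
  V: 1890 − 1(41.21) − 1(36.34) = 1812
  Q: 0 + 2(41.21) = 82.42
  R: 0 + 2(36.34) = 72.69

1810 kmol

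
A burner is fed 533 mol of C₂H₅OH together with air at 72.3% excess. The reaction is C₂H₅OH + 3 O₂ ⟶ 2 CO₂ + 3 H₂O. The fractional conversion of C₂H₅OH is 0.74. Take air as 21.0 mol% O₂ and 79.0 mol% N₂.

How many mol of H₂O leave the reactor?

Stoichiometric O₂ = 3 × 533 = 1599 mol; O₂ fed = 1599 × 1.723 = 2755 mol.
N₂ fed = 2755 × 79/21 = 10360 mol.
Fuel reacted = 0.74 × 533 → ξ = 394.4 mol.
Outlet (n = n₀ + ν ξ):
  C₂H₅OH: 533 − 1(394.4) = 138.6
  O₂: 2755 − 3(394.4) = 1572
  N₂: 10360 (inert)
  CO₂: 0 + 2(394.4) = 788.8
  H₂O: 0 + 3(394.4) = 1183

1180 mol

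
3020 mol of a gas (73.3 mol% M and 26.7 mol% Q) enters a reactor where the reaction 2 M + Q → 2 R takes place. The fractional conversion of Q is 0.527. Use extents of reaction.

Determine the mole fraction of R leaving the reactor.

Q reacted = 0.527 × 806.3 = 424.9 mol; ν_Q = −1, so ξ = 424.9/1 = 424.9 mol.
Outlet amounts (n = n₀ + ν ξ):
  M: 2214 − 2(424.9) = 1364
  Q: 806.3 − 1(424.9) = 381.4
  R: 0 + 2(424.9) = 849.9
Total out = 2595 mol; y_R = 849.9 / 2595 = 0.3275.

0.328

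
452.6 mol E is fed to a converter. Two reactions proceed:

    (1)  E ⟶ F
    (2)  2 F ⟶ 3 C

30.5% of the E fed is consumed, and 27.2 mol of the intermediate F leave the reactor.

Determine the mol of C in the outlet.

166 mol

Conversion of E: E consumed = 1ξ₁ = 0.305 × 452.6 → ξ₁ = 138 mol.
F balance: n_F = 0 + 1ξ₁ − 2ξ₂ = 27.2 → ξ₂ = (1·138 − 27.2)/2 = 55.42 mol.
Outlet amounts (n = n₀ + Σ ν·ξ):
  E: 452.6 − 1(138) = 314.6
  F: 0 + 1(138) − 2(55.42) = 27.2
  C: 0 + 3(55.42) = 166.3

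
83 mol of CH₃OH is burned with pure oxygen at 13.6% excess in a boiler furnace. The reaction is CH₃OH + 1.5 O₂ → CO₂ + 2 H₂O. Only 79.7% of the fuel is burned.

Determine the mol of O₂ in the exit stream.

42.2 mol

Stoichiometric O₂ = 1.5 × 83 = 124.5 mol; O₂ fed = 124.5 × 1.136 = 141.4 mol.
Fuel reacted = 0.797 × 83 → ξ = 66.15 mol.
Outlet (n = n₀ + ν ξ):
  CH₃OH: 83 − 1(66.15) = 16.85
  O₂: 141.4 − 1.5(66.15) = 42.21
  CO₂: 0 + 1(66.15) = 66.15
  H₂O: 0 + 2(66.15) = 132.3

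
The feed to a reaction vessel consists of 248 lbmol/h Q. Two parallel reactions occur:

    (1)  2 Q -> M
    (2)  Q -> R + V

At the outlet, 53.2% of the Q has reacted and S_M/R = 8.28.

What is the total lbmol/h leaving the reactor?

Conversion of Q: Q consumed = 0.532 × 248 = 131.9 lbmol/h = 2ξ₁ + 1ξ₂.
Selectivity: 1ξ₁ / (1ξ₂) = 8.28 → ξ₁ = 8.28 ξ₂.
Substitute: (2·8.28 + 1) ξ₂ = 131.9 → ξ₂ = 7.513 lbmol/h, ξ₁ = 62.21 lbmol/h.
Outlet amounts (n = n₀ + Σ ν·ξ):
  Q: 248 − 2(62.21) − 1(7.513) = 116.1
  M: 0 + 1(62.21) = 62.21
  R: 0 + 1(7.513) = 7.513
  V: 0 + 1(7.513) = 7.513
Total out = 116.1 + 62.21 + 7.513 + 7.513 = 193.3 lbmol/h.

193 lbmol/h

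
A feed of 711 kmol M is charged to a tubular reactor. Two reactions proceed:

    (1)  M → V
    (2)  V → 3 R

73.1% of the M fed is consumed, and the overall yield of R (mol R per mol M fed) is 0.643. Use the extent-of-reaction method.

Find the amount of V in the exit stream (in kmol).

Conversion of M: M consumed = 1ξ₁ = 0.731 × 711 → ξ₁ = 519.7 kmol.
Yield of R: 3ξ₂ / 711 = 0.643 → ξ₂ = 152.4 kmol.
Outlet amounts (n = n₀ + Σ ν·ξ):
  M: 711 − 1(519.7) = 191.3
  V: 0 + 1(519.7) − 1(152.4) = 367.4
  R: 0 + 3(152.4) = 457.2

367 kmol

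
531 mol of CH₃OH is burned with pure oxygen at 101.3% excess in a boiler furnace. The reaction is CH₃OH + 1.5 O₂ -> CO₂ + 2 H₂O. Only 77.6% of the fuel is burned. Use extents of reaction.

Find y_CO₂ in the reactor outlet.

Stoichiometric O₂ = 1.5 × 531 = 796.5 mol; O₂ fed = 796.5 × 2.013 = 1603 mol.
Fuel reacted = 0.776 × 531 → ξ = 412.1 mol.
Outlet (n = n₀ + ν ξ):
  CH₃OH: 531 − 1(412.1) = 118.9
  O₂: 1603 − 1.5(412.1) = 985.3
  CO₂: 0 + 1(412.1) = 412.1
  H₂O: 0 + 2(412.1) = 824.1
Total out = 2340 mol; y_CO₂ = 412.1 / 2340 = 0.1761.

0.176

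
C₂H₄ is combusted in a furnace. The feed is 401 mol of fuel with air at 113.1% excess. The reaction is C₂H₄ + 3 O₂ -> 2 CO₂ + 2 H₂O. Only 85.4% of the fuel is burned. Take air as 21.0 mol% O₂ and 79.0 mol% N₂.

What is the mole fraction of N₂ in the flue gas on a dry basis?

0.809

Stoichiometric O₂ = 3 × 401 = 1203 mol; O₂ fed = 1203 × 2.131 = 2564 mol.
N₂ fed = 2564 × 79/21 = 9644 mol.
Fuel reacted = 0.854 × 401 → ξ = 342.5 mol.
Outlet (n = n₀ + ν ξ):
  C₂H₄: 401 − 1(342.5) = 58.55
  O₂: 2564 − 3(342.5) = 1536
  N₂: 9644 (inert)
  CO₂: 0 + 2(342.5) = 684.9
  H₂O: 0 + 2(342.5) = 684.9
Dry total = 11920 mol; y_N₂ (dry) = 9644 / 11920 = 0.8088.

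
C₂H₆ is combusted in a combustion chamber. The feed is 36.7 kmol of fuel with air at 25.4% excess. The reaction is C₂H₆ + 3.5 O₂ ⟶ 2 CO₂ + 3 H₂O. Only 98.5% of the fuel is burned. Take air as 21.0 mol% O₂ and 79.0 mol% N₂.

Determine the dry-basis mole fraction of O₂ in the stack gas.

Stoichiometric O₂ = 3.5 × 36.7 = 128.5 kmol; O₂ fed = 128.5 × 1.254 = 161.1 kmol.
N₂ fed = 161.1 × 79/21 = 606 kmol.
Fuel reacted = 0.985 × 36.7 → ξ = 36.15 kmol.
Outlet (n = n₀ + ν ξ):
  C₂H₆: 36.7 − 1(36.15) = 0.5505
  O₂: 161.1 − 3.5(36.15) = 34.55
  N₂: 606 (inert)
  CO₂: 0 + 2(36.15) = 72.3
  H₂O: 0 + 3(36.15) = 108.4
Dry total = 713.4 kmol; y_O₂ (dry) = 34.55 / 713.4 = 0.04844.

0.0484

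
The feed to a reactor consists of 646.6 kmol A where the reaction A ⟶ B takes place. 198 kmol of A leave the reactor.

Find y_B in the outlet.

0.694

For A: n = n₀ − 1ξ → 198 = 646.6 − 1ξ, giving ξ = 448.6 kmol.
Outlet amounts (n = n₀ + ν ξ):
  A: 646.6 − 1(448.6) = 198
  B: 0 + 1(448.6) = 448.6
Total out = 646.6 kmol; y_B = 448.6 / 646.6 = 0.6938.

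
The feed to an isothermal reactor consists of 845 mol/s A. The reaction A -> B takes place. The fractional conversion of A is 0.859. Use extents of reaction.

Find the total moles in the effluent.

845 mol/s

A reacted = 0.859 × 845 = 725.9 mol/s; ν_A = −1, so ξ = 725.9/1 = 725.9 mol/s.
Outlet amounts (n = n₀ + ν ξ):
  A: 845 − 1(725.9) = 119.1
  B: 0 + 1(725.9) = 725.9
Total out = 119.1 + 725.9 = 845 mol/s.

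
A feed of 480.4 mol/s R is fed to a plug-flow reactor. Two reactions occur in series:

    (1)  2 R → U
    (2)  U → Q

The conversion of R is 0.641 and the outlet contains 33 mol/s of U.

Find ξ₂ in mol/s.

Conversion of R: R consumed = 2ξ₁ = 0.641 × 480.4 → ξ₁ = 154 mol/s.
U balance: n_U = 0 + 1ξ₁ − 1ξ₂ = 33 → ξ₂ = (1·154 − 33)/1 = 121 mol/s.
Outlet amounts (n = n₀ + Σ ν·ξ):
  R: 480.4 − 2(154) = 172.5
  U: 0 + 1(154) − 1(121) = 33
  Q: 0 + 1(121) = 121

ξ₂ = 121 mol/s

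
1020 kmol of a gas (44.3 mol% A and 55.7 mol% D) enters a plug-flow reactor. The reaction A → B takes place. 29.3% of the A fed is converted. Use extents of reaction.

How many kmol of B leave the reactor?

A reacted = 0.293 × 451.9 = 132.4 kmol; ν_A = −1, so ξ = 132.4/1 = 132.4 kmol.
Outlet amounts (n = n₀ + ν ξ):
  A: 451.9 − 1(132.4) = 319.5
  B: 0 + 1(132.4) = 132.4
  D: 568.1 (inert)

132 kmol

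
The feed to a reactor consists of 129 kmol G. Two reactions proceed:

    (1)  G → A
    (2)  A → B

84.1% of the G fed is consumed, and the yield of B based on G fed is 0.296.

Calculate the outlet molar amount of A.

Conversion of G: G consumed = 1ξ₁ = 0.841 × 129 → ξ₁ = 108.5 kmol.
Yield of B: 1ξ₂ / 129 = 0.296 → ξ₂ = 38.18 kmol.
Outlet amounts (n = n₀ + Σ ν·ξ):
  G: 129 − 1(108.5) = 20.51
  A: 0 + 1(108.5) − 1(38.18) = 70.3
  B: 0 + 1(38.18) = 38.18

70.3 kmol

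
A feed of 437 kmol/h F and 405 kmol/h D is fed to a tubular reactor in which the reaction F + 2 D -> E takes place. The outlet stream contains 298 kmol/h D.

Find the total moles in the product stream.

735 kmol/h

For D: n = n₀ − 2ξ → 298 = 405 − 2ξ, giving ξ = 53.5 kmol/h.
Outlet amounts (n = n₀ + ν ξ):
  F: 437 − 1(53.5) = 383.5
  D: 405 − 2(53.5) = 298
  E: 0 + 1(53.5) = 53.5
Total out = 383.5 + 298 + 53.5 = 735 kmol/h.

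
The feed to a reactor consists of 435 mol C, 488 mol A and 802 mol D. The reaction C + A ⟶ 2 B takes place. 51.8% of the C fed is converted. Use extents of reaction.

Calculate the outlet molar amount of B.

C reacted = 0.518 × 435 = 225.3 mol; ν_C = −1, so ξ = 225.3/1 = 225.3 mol.
Outlet amounts (n = n₀ + ν ξ):
  C: 435 − 1(225.3) = 209.7
  A: 488 − 1(225.3) = 262.7
  B: 0 + 2(225.3) = 450.7
  D: 802 (inert)

451 mol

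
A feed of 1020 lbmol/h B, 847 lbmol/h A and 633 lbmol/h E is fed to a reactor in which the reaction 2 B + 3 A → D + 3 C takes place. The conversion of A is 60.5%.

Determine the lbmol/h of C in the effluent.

A reacted = 0.605 × 847 = 512.4 lbmol/h; ν_A = −3, so ξ = 512.4/3 = 170.8 lbmol/h.
Outlet amounts (n = n₀ + ν ξ):
  B: 1020 − 2(170.8) = 678.4
  A: 847 − 3(170.8) = 334.6
  D: 0 + 1(170.8) = 170.8
  C: 0 + 3(170.8) = 512.4
  E: 633 (inert)

512 lbmol/h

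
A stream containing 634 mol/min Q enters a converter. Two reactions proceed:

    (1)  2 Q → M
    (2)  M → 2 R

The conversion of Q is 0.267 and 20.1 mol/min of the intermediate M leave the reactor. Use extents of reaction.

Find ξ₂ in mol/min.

ξ₂ = 64.5 mol/min

Conversion of Q: Q consumed = 2ξ₁ = 0.267 × 634 → ξ₁ = 84.64 mol/min.
M balance: n_M = 0 + 1ξ₁ − 1ξ₂ = 20.1 → ξ₂ = (1·84.64 − 20.1)/1 = 64.54 mol/min.
Outlet amounts (n = n₀ + Σ ν·ξ):
  Q: 634 − 2(84.64) = 464.7
  M: 0 + 1(84.64) − 1(64.54) = 20.1
  R: 0 + 2(64.54) = 129.1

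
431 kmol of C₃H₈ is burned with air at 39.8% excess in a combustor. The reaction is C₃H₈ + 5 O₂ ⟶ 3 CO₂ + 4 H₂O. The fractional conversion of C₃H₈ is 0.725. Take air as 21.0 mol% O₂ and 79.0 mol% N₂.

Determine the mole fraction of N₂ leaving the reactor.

Stoichiometric O₂ = 5 × 431 = 2155 kmol; O₂ fed = 2155 × 1.398 = 3013 kmol.
N₂ fed = 3013 × 79/21 = 11330 kmol.
Fuel reacted = 0.725 × 431 → ξ = 312.5 kmol.
Outlet (n = n₀ + ν ξ):
  C₃H₈: 431 − 1(312.5) = 118.5
  O₂: 3013 − 5(312.5) = 1450
  N₂: 11330 (inert)
  CO₂: 0 + 3(312.5) = 937.4
  H₂O: 0 + 4(312.5) = 1250
Total out = 15090 kmol; y_N₂ = 11330 / 15090 = 0.7511.

0.751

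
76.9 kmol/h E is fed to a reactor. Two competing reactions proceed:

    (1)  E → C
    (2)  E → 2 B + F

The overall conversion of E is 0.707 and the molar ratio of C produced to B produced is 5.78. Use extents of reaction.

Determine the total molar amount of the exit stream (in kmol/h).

85.6 kmol/h

Conversion of E: E consumed = 0.707 × 76.9 = 54.37 kmol/h = 1ξ₁ + 1ξ₂.
Selectivity: 1ξ₁ / (2ξ₂) = 5.78 → ξ₁ = 11.56 ξ₂.
Substitute: (1·11.56 + 1) ξ₂ = 54.37 → ξ₂ = 4.329 kmol/h, ξ₁ = 50.04 kmol/h.
Outlet amounts (n = n₀ + Σ ν·ξ):
  E: 76.9 − 1(50.04) − 1(4.329) = 22.53
  C: 0 + 1(50.04) = 50.04
  B: 0 + 2(4.329) = 8.657
  F: 0 + 1(4.329) = 4.329
Total out = 22.53 + 50.04 + 8.657 + 4.329 = 85.56 kmol/h.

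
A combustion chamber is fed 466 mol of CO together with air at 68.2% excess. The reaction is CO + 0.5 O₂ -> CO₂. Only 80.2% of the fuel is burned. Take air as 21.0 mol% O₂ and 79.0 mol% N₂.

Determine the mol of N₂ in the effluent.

1470 mol

Stoichiometric O₂ = 0.5 × 466 = 233 mol; O₂ fed = 233 × 1.682 = 391.9 mol.
N₂ fed = 391.9 × 79/21 = 1474 mol.
Fuel reacted = 0.802 × 466 → ξ = 373.7 mol.
Outlet (n = n₀ + ν ξ):
  CO: 466 − 1(373.7) = 92.27
  O₂: 391.9 − 0.5(373.7) = 205
  N₂: 1474 (inert)
  CO₂: 0 + 1(373.7) = 373.7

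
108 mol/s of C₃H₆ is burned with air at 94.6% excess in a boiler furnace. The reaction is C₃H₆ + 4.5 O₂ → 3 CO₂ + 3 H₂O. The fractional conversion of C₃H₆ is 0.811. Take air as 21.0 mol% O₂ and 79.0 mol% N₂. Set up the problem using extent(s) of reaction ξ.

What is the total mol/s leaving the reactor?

Stoichiometric O₂ = 4.5 × 108 = 486 mol/s; O₂ fed = 486 × 1.946 = 945.8 mol/s.
N₂ fed = 945.8 × 79/21 = 3558 mol/s.
Fuel reacted = 0.811 × 108 → ξ = 87.59 mol/s.
Outlet (n = n₀ + ν ξ):
  C₃H₆: 108 − 1(87.59) = 20.41
  O₂: 945.8 − 4.5(87.59) = 551.6
  N₂: 3558 (inert)
  CO₂: 0 + 3(87.59) = 262.8
  H₂O: 0 + 3(87.59) = 262.8
Total out = 20.41 + 551.6 + 3558 + 262.8 + 262.8 = 4655 mol/s.

4660 mol/s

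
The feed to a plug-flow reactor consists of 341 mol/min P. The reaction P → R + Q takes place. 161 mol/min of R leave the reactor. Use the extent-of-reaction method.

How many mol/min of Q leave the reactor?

For R: n = n₀ + 1ξ → 161 = 0 + 1ξ, giving ξ = 161 mol/min.
Outlet amounts (n = n₀ + ν ξ):
  P: 341 − 1(161) = 180
  R: 0 + 1(161) = 161
  Q: 0 + 1(161) = 161

161 mol/min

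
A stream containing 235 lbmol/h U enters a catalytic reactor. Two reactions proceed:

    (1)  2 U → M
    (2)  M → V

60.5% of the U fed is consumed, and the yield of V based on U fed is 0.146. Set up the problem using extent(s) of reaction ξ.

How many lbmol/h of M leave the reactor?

36.8 lbmol/h

Conversion of U: U consumed = 2ξ₁ = 0.605 × 235 → ξ₁ = 71.09 lbmol/h.
Yield of V: 1ξ₂ / 235 = 0.146 → ξ₂ = 34.31 lbmol/h.
Outlet amounts (n = n₀ + Σ ν·ξ):
  U: 235 − 2(71.09) = 92.83
  M: 0 + 1(71.09) − 1(34.31) = 36.78
  V: 0 + 1(34.31) = 34.31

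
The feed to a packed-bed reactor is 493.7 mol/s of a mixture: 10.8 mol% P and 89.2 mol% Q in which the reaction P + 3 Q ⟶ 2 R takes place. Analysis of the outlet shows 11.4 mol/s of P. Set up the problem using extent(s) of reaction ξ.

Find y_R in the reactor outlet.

0.205

For P: n = n₀ − 1ξ → 11.4 = 53.32 − 1ξ, giving ξ = 41.92 mol/s.
Outlet amounts (n = n₀ + ν ξ):
  P: 53.32 − 1(41.92) = 11.4
  Q: 440.4 − 3(41.92) = 314.6
  R: 0 + 2(41.92) = 83.84
Total out = 409.9 mol/s; y_R = 83.84 / 409.9 = 0.2046.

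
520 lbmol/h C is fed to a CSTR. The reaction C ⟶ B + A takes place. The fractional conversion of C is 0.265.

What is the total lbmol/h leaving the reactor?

658 lbmol/h

C reacted = 0.265 × 520 = 137.8 lbmol/h; ν_C = −1, so ξ = 137.8/1 = 137.8 lbmol/h.
Outlet amounts (n = n₀ + ν ξ):
  C: 520 − 1(137.8) = 382.2
  B: 0 + 1(137.8) = 137.8
  A: 0 + 1(137.8) = 137.8
Total out = 382.2 + 137.8 + 137.8 = 657.8 lbmol/h.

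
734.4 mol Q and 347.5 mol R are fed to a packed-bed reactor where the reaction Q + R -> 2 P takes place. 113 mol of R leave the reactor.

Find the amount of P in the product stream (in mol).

For R: n = n₀ − 1ξ → 113 = 347.5 − 1ξ, giving ξ = 234.5 mol.
Outlet amounts (n = n₀ + ν ξ):
  Q: 734.4 − 1(234.5) = 499.9
  R: 347.5 − 1(234.5) = 113
  P: 0 + 2(234.5) = 469

469 mol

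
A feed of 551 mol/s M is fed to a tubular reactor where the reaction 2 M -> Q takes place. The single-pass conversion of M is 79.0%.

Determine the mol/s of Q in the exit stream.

M reacted = 0.79 × 551 = 435.3 mol/s; ν_M = −2, so ξ = 435.3/2 = 217.6 mol/s.
Outlet amounts (n = n₀ + ν ξ):
  M: 551 − 2(217.6) = 115.7
  Q: 0 + 1(217.6) = 217.6

218 mol/s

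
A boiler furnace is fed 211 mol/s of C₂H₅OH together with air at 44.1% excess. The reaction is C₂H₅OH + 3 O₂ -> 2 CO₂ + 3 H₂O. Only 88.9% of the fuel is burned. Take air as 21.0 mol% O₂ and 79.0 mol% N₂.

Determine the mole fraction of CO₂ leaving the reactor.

Stoichiometric O₂ = 3 × 211 = 633 mol/s; O₂ fed = 633 × 1.441 = 912.2 mol/s.
N₂ fed = 912.2 × 79/21 = 3431 mol/s.
Fuel reacted = 0.889 × 211 → ξ = 187.6 mol/s.
Outlet (n = n₀ + ν ξ):
  C₂H₅OH: 211 − 1(187.6) = 23.42
  O₂: 912.2 − 3(187.6) = 349.4
  N₂: 3431 (inert)
  CO₂: 0 + 2(187.6) = 375.2
  H₂O: 0 + 3(187.6) = 562.7
Total out = 4742 mol/s; y_CO₂ = 375.2 / 4742 = 0.07911.

0.0791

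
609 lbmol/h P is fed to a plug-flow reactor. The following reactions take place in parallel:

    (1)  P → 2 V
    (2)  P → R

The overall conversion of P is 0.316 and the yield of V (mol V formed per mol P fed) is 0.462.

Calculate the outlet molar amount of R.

Yield of V: 2ξ₁ / 609 = 0.462 → ξ₁ = 140.7 lbmol/h.
Conversion of P: 1ξ₁ + 1ξ₂ = 0.316 × 609 = 192.4 → ξ₂ = 51.76 lbmol/h.
Outlet amounts (n = n₀ + Σ ν·ξ):
  P: 609 − 1(140.7) − 1(51.76) = 416.6
  V: 0 + 2(140.7) = 281.4
  R: 0 + 1(51.76) = 51.76

51.8 lbmol/h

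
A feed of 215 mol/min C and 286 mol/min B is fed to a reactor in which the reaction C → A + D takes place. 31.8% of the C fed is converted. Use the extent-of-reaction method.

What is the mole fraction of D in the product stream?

C reacted = 0.318 × 215 = 68.37 mol/min; ν_C = −1, so ξ = 68.37/1 = 68.37 mol/min.
Outlet amounts (n = n₀ + ν ξ):
  C: 215 − 1(68.37) = 146.6
  A: 0 + 1(68.37) = 68.37
  D: 0 + 1(68.37) = 68.37
  B: 286 (inert)
Total out = 569.4 mol/min; y_D = 68.37 / 569.4 = 0.1201.

0.12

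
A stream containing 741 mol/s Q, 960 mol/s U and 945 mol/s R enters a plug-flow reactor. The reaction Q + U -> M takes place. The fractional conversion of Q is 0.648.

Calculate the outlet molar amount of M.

480 mol/s

Q reacted = 0.648 × 741 = 480.2 mol/s; ν_Q = −1, so ξ = 480.2/1 = 480.2 mol/s.
Outlet amounts (n = n₀ + ν ξ):
  Q: 741 − 1(480.2) = 260.8
  U: 960 − 1(480.2) = 479.8
  M: 0 + 1(480.2) = 480.2
  R: 945 (inert)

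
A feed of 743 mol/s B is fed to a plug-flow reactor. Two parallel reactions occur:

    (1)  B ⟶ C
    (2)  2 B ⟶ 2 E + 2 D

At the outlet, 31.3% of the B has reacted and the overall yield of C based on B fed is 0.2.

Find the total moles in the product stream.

Yield of C: 1ξ₁ / 743 = 0.2 → ξ₁ = 148.6 mol/s.
Conversion of B: 1ξ₁ + 2ξ₂ = 0.313 × 743 = 232.6 → ξ₂ = 41.98 mol/s.
Outlet amounts (n = n₀ + Σ ν·ξ):
  B: 743 − 1(148.6) − 2(41.98) = 510.4
  C: 0 + 1(148.6) = 148.6
  E: 0 + 2(41.98) = 83.96
  D: 0 + 2(41.98) = 83.96
Total out = 510.4 + 148.6 + 83.96 + 83.96 = 827 mol/s.

827 mol/s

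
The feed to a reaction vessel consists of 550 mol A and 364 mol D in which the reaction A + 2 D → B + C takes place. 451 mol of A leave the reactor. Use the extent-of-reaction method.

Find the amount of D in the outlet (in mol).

For A: n = n₀ − 1ξ → 451 = 550 − 1ξ, giving ξ = 99 mol.
Outlet amounts (n = n₀ + ν ξ):
  A: 550 − 1(99) = 451
  D: 364 − 2(99) = 166
  B: 0 + 1(99) = 99
  C: 0 + 1(99) = 99

166 mol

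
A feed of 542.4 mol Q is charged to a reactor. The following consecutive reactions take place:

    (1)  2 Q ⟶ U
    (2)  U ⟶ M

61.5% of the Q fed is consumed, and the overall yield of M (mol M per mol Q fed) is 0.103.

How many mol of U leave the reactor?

111 mol

Conversion of Q: Q consumed = 2ξ₁ = 0.615 × 542.4 → ξ₁ = 166.8 mol.
Yield of M: 1ξ₂ / 542.4 = 0.103 → ξ₂ = 55.87 mol.
Outlet amounts (n = n₀ + Σ ν·ξ):
  Q: 542.4 − 2(166.8) = 208.8
  U: 0 + 1(166.8) − 1(55.87) = 110.9
  M: 0 + 1(55.87) = 55.87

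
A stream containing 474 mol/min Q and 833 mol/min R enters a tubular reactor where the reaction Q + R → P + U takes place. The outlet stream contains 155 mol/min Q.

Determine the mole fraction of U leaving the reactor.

0.244

For Q: n = n₀ − 1ξ → 155 = 474 − 1ξ, giving ξ = 319 mol/min.
Outlet amounts (n = n₀ + ν ξ):
  Q: 474 − 1(319) = 155
  R: 833 − 1(319) = 514
  P: 0 + 1(319) = 319
  U: 0 + 1(319) = 319
Total out = 1307 mol/min; y_U = 319 / 1307 = 0.2441.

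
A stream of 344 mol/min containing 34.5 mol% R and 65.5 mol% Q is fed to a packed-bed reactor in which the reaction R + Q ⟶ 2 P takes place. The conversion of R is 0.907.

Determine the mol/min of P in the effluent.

R reacted = 0.907 × 118.7 = 107.6 mol/min; ν_R = −1, so ξ = 107.6/1 = 107.6 mol/min.
Outlet amounts (n = n₀ + ν ξ):
  R: 118.7 − 1(107.6) = 11.04
  Q: 225.3 − 1(107.6) = 117.7
  P: 0 + 2(107.6) = 215.3

215 mol/min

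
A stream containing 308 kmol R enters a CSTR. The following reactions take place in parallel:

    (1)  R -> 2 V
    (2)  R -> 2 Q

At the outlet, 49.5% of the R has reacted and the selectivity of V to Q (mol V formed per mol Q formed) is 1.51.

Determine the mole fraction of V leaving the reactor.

0.398

Conversion of R: R consumed = 0.495 × 308 = 152.5 kmol = 1ξ₁ + 1ξ₂.
Selectivity: 2ξ₁ / (2ξ₂) = 1.51 → ξ₁ = 1.51 ξ₂.
Substitute: (1·1.51 + 1) ξ₂ = 152.5 → ξ₂ = 60.74 kmol, ξ₁ = 91.72 kmol.
Outlet amounts (n = n₀ + Σ ν·ξ):
  R: 308 − 1(91.72) − 1(60.74) = 155.5
  V: 0 + 2(91.72) = 183.4
  Q: 0 + 2(60.74) = 121.5
Total out = 460.5 kmol; y_V = 183.4 / 460.5 = 0.3984.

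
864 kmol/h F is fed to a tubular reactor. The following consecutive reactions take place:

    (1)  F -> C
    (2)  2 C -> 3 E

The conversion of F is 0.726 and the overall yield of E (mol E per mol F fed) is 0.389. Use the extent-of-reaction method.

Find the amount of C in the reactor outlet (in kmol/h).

403 kmol/h

Conversion of F: F consumed = 1ξ₁ = 0.726 × 864 → ξ₁ = 627.3 kmol/h.
Yield of E: 3ξ₂ / 864 = 0.389 → ξ₂ = 112 kmol/h.
Outlet amounts (n = n₀ + Σ ν·ξ):
  F: 864 − 1(627.3) = 236.7
  C: 0 + 1(627.3) − 2(112) = 403.2
  E: 0 + 3(112) = 336.1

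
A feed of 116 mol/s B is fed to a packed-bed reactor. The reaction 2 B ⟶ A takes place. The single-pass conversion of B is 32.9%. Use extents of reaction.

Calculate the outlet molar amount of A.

19.1 mol/s

B reacted = 0.329 × 116 = 38.16 mol/s; ν_B = −2, so ξ = 38.16/2 = 19.08 mol/s.
Outlet amounts (n = n₀ + ν ξ):
  B: 116 − 2(19.08) = 77.84
  A: 0 + 1(19.08) = 19.08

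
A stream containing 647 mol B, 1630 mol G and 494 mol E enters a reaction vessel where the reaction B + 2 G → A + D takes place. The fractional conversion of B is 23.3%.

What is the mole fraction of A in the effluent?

0.0575

B reacted = 0.233 × 647 = 150.8 mol; ν_B = −1, so ξ = 150.8/1 = 150.8 mol.
Outlet amounts (n = n₀ + ν ξ):
  B: 647 − 1(150.8) = 496.2
  G: 1630 − 2(150.8) = 1328
  A: 0 + 1(150.8) = 150.8
  D: 0 + 1(150.8) = 150.8
  E: 494 (inert)
Total out = 2620 mol; y_A = 150.8 / 2620 = 0.05753.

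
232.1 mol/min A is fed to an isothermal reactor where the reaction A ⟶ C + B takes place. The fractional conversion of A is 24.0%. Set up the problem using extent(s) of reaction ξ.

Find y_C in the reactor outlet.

A reacted = 0.24 × 232.1 = 55.7 mol/min; ν_A = −1, so ξ = 55.7/1 = 55.7 mol/min.
Outlet amounts (n = n₀ + ν ξ):
  A: 232.1 − 1(55.7) = 176.4
  C: 0 + 1(55.7) = 55.7
  B: 0 + 1(55.7) = 55.7
Total out = 287.8 mol/min; y_C = 55.7 / 287.8 = 0.1935.

0.194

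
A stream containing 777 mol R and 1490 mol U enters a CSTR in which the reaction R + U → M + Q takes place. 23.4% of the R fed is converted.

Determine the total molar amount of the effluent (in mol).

2270 mol

R reacted = 0.234 × 777 = 181.8 mol; ν_R = −1, so ξ = 181.8/1 = 181.8 mol.
Outlet amounts (n = n₀ + ν ξ):
  R: 777 − 1(181.8) = 595.2
  U: 1490 − 1(181.8) = 1308
  M: 0 + 1(181.8) = 181.8
  Q: 0 + 1(181.8) = 181.8
Total out = 595.2 + 1308 + 181.8 + 181.8 = 2267 mol.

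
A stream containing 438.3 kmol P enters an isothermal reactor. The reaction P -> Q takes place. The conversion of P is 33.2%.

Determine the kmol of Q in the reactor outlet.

146 kmol

P reacted = 0.332 × 438.3 = 145.5 kmol; ν_P = −1, so ξ = 145.5/1 = 145.5 kmol.
Outlet amounts (n = n₀ + ν ξ):
  P: 438.3 − 1(145.5) = 292.8
  Q: 0 + 1(145.5) = 145.5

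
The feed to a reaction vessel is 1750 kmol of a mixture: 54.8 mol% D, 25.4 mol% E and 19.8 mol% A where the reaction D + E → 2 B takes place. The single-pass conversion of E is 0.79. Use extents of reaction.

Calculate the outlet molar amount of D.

608 kmol

E reacted = 0.79 × 444.5 = 351.2 kmol; ν_E = −1, so ξ = 351.2/1 = 351.2 kmol.
Outlet amounts (n = n₀ + ν ξ):
  D: 959 − 1(351.2) = 607.8
  E: 444.5 − 1(351.2) = 93.34
  B: 0 + 2(351.2) = 702.3
  A: 346.5 (inert)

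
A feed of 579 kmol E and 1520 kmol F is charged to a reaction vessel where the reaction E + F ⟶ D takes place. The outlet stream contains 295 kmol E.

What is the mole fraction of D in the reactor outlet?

0.156

For E: n = n₀ − 1ξ → 295 = 579 − 1ξ, giving ξ = 284 kmol.
Outlet amounts (n = n₀ + ν ξ):
  E: 579 − 1(284) = 295
  F: 1520 − 1(284) = 1236
  D: 0 + 1(284) = 284
Total out = 1815 kmol; y_D = 284 / 1815 = 0.1565.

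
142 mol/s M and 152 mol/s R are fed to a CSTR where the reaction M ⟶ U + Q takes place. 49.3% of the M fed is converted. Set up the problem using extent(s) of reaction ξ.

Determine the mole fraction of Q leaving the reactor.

M reacted = 0.493 × 142 = 70.01 mol/s; ν_M = −1, so ξ = 70.01/1 = 70.01 mol/s.
Outlet amounts (n = n₀ + ν ξ):
  M: 142 − 1(70.01) = 71.99
  U: 0 + 1(70.01) = 70.01
  Q: 0 + 1(70.01) = 70.01
  R: 152 (inert)
Total out = 364 mol/s; y_Q = 70.01 / 364 = 0.1923.

0.192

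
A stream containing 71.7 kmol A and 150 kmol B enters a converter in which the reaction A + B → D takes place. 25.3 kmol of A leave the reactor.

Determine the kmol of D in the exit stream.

For A: n = n₀ − 1ξ → 25.3 = 71.7 − 1ξ, giving ξ = 46.4 kmol.
Outlet amounts (n = n₀ + ν ξ):
  A: 71.7 − 1(46.4) = 25.3
  B: 150 − 1(46.4) = 103.6
  D: 0 + 1(46.4) = 46.4

46.4 kmol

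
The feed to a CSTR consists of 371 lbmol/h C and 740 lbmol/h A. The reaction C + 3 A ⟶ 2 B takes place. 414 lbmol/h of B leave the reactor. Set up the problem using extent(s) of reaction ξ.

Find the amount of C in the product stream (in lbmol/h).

164 lbmol/h

For B: n = n₀ + 2ξ → 414 = 0 + 2ξ, giving ξ = 207 lbmol/h.
Outlet amounts (n = n₀ + ν ξ):
  C: 371 − 1(207) = 164
  A: 740 − 3(207) = 119
  B: 0 + 2(207) = 414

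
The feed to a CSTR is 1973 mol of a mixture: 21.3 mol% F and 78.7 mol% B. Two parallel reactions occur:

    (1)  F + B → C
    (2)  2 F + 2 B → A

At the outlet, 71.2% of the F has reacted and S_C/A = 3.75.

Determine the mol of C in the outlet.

Conversion of F: F consumed = 0.712 × 420.2 = 299.2 mol = 1ξ₁ + 2ξ₂.
Selectivity: 1ξ₁ / (1ξ₂) = 3.75 → ξ₁ = 3.75 ξ₂.
Substitute: (1·3.75 + 2) ξ₂ = 299.2 → ξ₂ = 52.04 mol, ξ₁ = 195.1 mol.
Outlet amounts (n = n₀ + Σ ν·ξ):
  F: 420.2 − 1(195.1) − 2(52.04) = 121
  B: 1553 − 1(195.1) − 2(52.04) = 1254
  C: 0 + 1(195.1) = 195.1
  A: 0 + 1(52.04) = 52.04

195 mol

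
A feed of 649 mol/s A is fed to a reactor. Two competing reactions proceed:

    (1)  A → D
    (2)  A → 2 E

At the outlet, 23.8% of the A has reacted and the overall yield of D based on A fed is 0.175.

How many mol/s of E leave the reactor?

Yield of D: 1ξ₁ / 649 = 0.175 → ξ₁ = 113.6 mol/s.
Conversion of A: 1ξ₁ + 1ξ₂ = 0.238 × 649 = 154.5 → ξ₂ = 40.89 mol/s.
Outlet amounts (n = n₀ + Σ ν·ξ):
  A: 649 − 1(113.6) − 1(40.89) = 494.5
  D: 0 + 1(113.6) = 113.6
  E: 0 + 2(40.89) = 81.77

81.8 mol/s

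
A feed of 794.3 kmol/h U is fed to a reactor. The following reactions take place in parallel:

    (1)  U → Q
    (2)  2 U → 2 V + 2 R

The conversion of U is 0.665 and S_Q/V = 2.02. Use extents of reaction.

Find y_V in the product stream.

Conversion of U: U consumed = 0.665 × 794.3 = 528.2 kmol/h = 1ξ₁ + 2ξ₂.
Selectivity: 1ξ₁ / (2ξ₂) = 2.02 → ξ₁ = 4.04 ξ₂.
Substitute: (1·4.04 + 2) ξ₂ = 528.2 → ξ₂ = 87.45 kmol/h, ξ₁ = 353.3 kmol/h.
Outlet amounts (n = n₀ + Σ ν·ξ):
  U: 794.3 − 1(353.3) − 2(87.45) = 266.1
  Q: 0 + 1(353.3) = 353.3
  V: 0 + 2(87.45) = 174.9
  R: 0 + 2(87.45) = 174.9
Total out = 969.2 kmol/h; y_V = 174.9 / 969.2 = 0.1805.

0.18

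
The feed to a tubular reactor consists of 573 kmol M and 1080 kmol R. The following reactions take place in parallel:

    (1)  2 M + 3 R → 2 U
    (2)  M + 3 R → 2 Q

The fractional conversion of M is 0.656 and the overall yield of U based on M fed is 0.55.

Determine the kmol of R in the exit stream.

Yield of U: 2ξ₁ / 573 = 0.55 → ξ₁ = 157.6 kmol.
Conversion of M: 2ξ₁ + 1ξ₂ = 0.656 × 573 = 375.9 → ξ₂ = 60.74 kmol.
Outlet amounts (n = n₀ + Σ ν·ξ):
  M: 573 − 2(157.6) − 1(60.74) = 197.1
  R: 1080 − 3(157.6) − 3(60.74) = 425.1
  U: 0 + 2(157.6) = 315.2
  Q: 0 + 2(60.74) = 121.5

425 kmol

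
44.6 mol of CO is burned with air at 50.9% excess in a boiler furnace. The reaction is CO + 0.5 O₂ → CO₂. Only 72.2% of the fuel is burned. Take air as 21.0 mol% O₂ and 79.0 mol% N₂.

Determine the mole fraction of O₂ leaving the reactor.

0.093

Stoichiometric O₂ = 0.5 × 44.6 = 22.3 mol; O₂ fed = 22.3 × 1.509 = 33.65 mol.
N₂ fed = 33.65 × 79/21 = 126.6 mol.
Fuel reacted = 0.722 × 44.6 → ξ = 32.2 mol.
Outlet (n = n₀ + ν ξ):
  CO: 44.6 − 1(32.2) = 12.4
  O₂: 33.65 − 0.5(32.2) = 17.55
  N₂: 126.6 (inert)
  CO₂: 0 + 1(32.2) = 32.2
Total out = 188.7 mol; y_O₂ = 17.55 / 188.7 = 0.09299.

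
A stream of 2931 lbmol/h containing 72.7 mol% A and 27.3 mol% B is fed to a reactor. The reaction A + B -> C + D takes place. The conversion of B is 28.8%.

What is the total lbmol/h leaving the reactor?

B reacted = 0.288 × 800.2 = 230.4 lbmol/h; ν_B = −1, so ξ = 230.4/1 = 230.4 lbmol/h.
Outlet amounts (n = n₀ + ν ξ):
  A: 2131 − 1(230.4) = 1900
  B: 800.2 − 1(230.4) = 569.7
  C: 0 + 1(230.4) = 230.4
  D: 0 + 1(230.4) = 230.4
Total out = 1900 + 569.7 + 230.4 + 230.4 = 2931 lbmol/h.

2930 lbmol/h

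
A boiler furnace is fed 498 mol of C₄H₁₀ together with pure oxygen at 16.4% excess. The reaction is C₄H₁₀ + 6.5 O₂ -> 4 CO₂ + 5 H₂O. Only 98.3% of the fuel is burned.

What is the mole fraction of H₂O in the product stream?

Stoichiometric O₂ = 6.5 × 498 = 3237 mol; O₂ fed = 3237 × 1.164 = 3768 mol.
Fuel reacted = 0.983 × 498 → ξ = 489.5 mol.
Outlet (n = n₀ + ν ξ):
  C₄H₁₀: 498 − 1(489.5) = 8.466
  O₂: 3768 − 6.5(489.5) = 585.9
  CO₂: 0 + 4(489.5) = 1958
  H₂O: 0 + 5(489.5) = 2448
Total out = 5000 mol; y_H₂O = 2448 / 5000 = 0.4895.

0.49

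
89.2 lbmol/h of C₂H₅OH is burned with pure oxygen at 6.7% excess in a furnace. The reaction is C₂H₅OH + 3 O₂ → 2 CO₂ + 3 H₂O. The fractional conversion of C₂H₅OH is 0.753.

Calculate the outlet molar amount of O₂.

Stoichiometric O₂ = 3 × 89.2 = 267.6 lbmol/h; O₂ fed = 267.6 × 1.067 = 285.5 lbmol/h.
Fuel reacted = 0.753 × 89.2 → ξ = 67.17 lbmol/h.
Outlet (n = n₀ + ν ξ):
  C₂H₅OH: 89.2 − 1(67.17) = 22.03
  O₂: 285.5 − 3(67.17) = 84.03
  CO₂: 0 + 2(67.17) = 134.3
  H₂O: 0 + 3(67.17) = 201.5

84 lbmol/h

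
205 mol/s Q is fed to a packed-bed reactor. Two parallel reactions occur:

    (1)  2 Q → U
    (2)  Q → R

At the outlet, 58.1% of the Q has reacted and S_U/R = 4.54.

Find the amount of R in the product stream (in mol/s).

11.8 mol/s

Conversion of Q: Q consumed = 0.581 × 205 = 119.1 mol/s = 2ξ₁ + 1ξ₂.
Selectivity: 1ξ₁ / (1ξ₂) = 4.54 → ξ₁ = 4.54 ξ₂.
Substitute: (2·4.54 + 1) ξ₂ = 119.1 → ξ₂ = 11.82 mol/s, ξ₁ = 53.64 mol/s.
Outlet amounts (n = n₀ + Σ ν·ξ):
  Q: 205 − 2(53.64) − 1(11.82) = 85.9
  U: 0 + 1(53.64) = 53.64
  R: 0 + 1(11.82) = 11.82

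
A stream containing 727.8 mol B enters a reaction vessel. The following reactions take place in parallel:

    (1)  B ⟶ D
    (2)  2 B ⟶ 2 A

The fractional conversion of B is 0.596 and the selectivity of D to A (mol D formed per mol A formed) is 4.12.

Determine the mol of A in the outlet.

84.7 mol

Conversion of B: B consumed = 0.596 × 727.8 = 433.8 mol = 1ξ₁ + 2ξ₂.
Selectivity: 1ξ₁ / (2ξ₂) = 4.12 → ξ₁ = 8.24 ξ₂.
Substitute: (1·8.24 + 2) ξ₂ = 433.8 → ξ₂ = 42.36 mol, ξ₁ = 349 mol.
Outlet amounts (n = n₀ + Σ ν·ξ):
  B: 727.8 − 1(349) − 2(42.36) = 294
  D: 0 + 1(349) = 349
  A: 0 + 2(42.36) = 84.72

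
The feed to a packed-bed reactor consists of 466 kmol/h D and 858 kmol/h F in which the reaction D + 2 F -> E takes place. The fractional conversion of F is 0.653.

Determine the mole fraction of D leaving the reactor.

F reacted = 0.653 × 858 = 560.3 kmol/h; ν_F = −2, so ξ = 560.3/2 = 280.1 kmol/h.
Outlet amounts (n = n₀ + ν ξ):
  D: 466 − 1(280.1) = 185.9
  F: 858 − 2(280.1) = 297.7
  E: 0 + 1(280.1) = 280.1
Total out = 763.7 kmol/h; y_D = 185.9 / 763.7 = 0.2434.

0.243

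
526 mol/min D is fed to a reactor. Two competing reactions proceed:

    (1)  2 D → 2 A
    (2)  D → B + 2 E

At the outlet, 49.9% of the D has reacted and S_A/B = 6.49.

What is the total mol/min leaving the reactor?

Conversion of D: D consumed = 0.499 × 526 = 262.5 mol/min = 2ξ₁ + 1ξ₂.
Selectivity: 2ξ₁ / (1ξ₂) = 6.49 → ξ₁ = 3.245 ξ₂.
Substitute: (2·3.245 + 1) ξ₂ = 262.5 → ξ₂ = 35.04 mol/min, ξ₁ = 113.7 mol/min.
Outlet amounts (n = n₀ + Σ ν·ξ):
  D: 526 − 2(113.7) − 1(35.04) = 263.5
  A: 0 + 2(113.7) = 227.4
  B: 0 + 1(35.04) = 35.04
  E: 0 + 2(35.04) = 70.09
Total out = 263.5 + 227.4 + 35.04 + 70.09 = 596.1 mol/min.

596 mol/min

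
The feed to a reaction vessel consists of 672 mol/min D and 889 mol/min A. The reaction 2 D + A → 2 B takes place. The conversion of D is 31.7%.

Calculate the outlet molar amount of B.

D reacted = 0.317 × 672 = 213 mol/min; ν_D = −2, so ξ = 213/2 = 106.5 mol/min.
Outlet amounts (n = n₀ + ν ξ):
  D: 672 − 2(106.5) = 459
  A: 889 − 1(106.5) = 782.5
  B: 0 + 2(106.5) = 213

213 mol/min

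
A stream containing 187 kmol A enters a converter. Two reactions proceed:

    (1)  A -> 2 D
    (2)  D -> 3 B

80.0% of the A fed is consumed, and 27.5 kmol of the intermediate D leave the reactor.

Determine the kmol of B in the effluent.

Conversion of A: A consumed = 1ξ₁ = 0.8 × 187 → ξ₁ = 149.6 kmol.
D balance: n_D = 0 + 2ξ₁ − 1ξ₂ = 27.5 → ξ₂ = (2·149.6 − 27.5)/1 = 271.7 kmol.
Outlet amounts (n = n₀ + Σ ν·ξ):
  A: 187 − 1(149.6) = 37.4
  D: 0 + 2(149.6) − 1(271.7) = 27.5
  B: 0 + 3(271.7) = 815.1

815 kmol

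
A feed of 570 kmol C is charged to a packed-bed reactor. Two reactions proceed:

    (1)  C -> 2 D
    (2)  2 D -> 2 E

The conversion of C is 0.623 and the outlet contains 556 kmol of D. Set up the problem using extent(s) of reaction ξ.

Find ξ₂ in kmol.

Conversion of C: C consumed = 1ξ₁ = 0.623 × 570 → ξ₁ = 355.1 kmol.
D balance: n_D = 0 + 2ξ₁ − 2ξ₂ = 556 → ξ₂ = (2·355.1 − 556)/2 = 77.11 kmol.
Outlet amounts (n = n₀ + Σ ν·ξ):
  C: 570 − 1(355.1) = 214.9
  D: 0 + 2(355.1) − 2(77.11) = 556
  E: 0 + 2(77.11) = 154.2

ξ₂ = 77.1 kmol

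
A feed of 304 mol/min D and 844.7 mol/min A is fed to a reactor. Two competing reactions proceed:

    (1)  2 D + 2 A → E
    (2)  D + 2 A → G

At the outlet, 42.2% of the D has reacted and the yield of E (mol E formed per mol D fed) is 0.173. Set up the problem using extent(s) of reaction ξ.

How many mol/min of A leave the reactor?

Yield of E: 1ξ₁ / 304 = 0.173 → ξ₁ = 52.59 mol/min.
Conversion of D: 2ξ₁ + 1ξ₂ = 0.422 × 304 = 128.3 → ξ₂ = 23.1 mol/min.
Outlet amounts (n = n₀ + Σ ν·ξ):
  D: 304 − 2(52.59) − 1(23.1) = 175.7
  A: 844.7 − 2(52.59) − 2(23.1) = 693.3
  E: 0 + 1(52.59) = 52.59
  G: 0 + 1(23.1) = 23.1

693 mol/min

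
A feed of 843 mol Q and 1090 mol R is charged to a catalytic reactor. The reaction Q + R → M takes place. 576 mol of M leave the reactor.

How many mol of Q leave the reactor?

267 mol

For M: n = n₀ + 1ξ → 576 = 0 + 1ξ, giving ξ = 576 mol.
Outlet amounts (n = n₀ + ν ξ):
  Q: 843 − 1(576) = 267
  R: 1090 − 1(576) = 514
  M: 0 + 1(576) = 576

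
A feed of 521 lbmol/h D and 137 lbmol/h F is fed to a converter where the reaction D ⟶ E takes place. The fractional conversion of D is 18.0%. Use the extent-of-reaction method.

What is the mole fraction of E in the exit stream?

D reacted = 0.18 × 521 = 93.78 lbmol/h; ν_D = −1, so ξ = 93.78/1 = 93.78 lbmol/h.
Outlet amounts (n = n₀ + ν ξ):
  D: 521 − 1(93.78) = 427.2
  E: 0 + 1(93.78) = 93.78
  F: 137 (inert)
Total out = 658 lbmol/h; y_E = 93.78 / 658 = 0.1425.

0.143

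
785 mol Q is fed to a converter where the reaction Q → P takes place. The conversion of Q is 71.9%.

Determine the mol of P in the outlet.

Q reacted = 0.719 × 785 = 564.4 mol; ν_Q = −1, so ξ = 564.4/1 = 564.4 mol.
Outlet amounts (n = n₀ + ν ξ):
  Q: 785 − 1(564.4) = 220.6
  P: 0 + 1(564.4) = 564.4

564 mol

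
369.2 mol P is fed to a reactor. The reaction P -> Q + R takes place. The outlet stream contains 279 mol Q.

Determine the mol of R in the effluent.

For Q: n = n₀ + 1ξ → 279 = 0 + 1ξ, giving ξ = 279 mol.
Outlet amounts (n = n₀ + ν ξ):
  P: 369.2 − 1(279) = 90.2
  Q: 0 + 1(279) = 279
  R: 0 + 1(279) = 279

279 mol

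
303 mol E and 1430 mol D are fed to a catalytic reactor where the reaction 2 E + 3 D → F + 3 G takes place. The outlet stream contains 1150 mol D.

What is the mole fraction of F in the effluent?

0.0569

For D: n = n₀ − 3ξ → 1150 = 1430 − 3ξ, giving ξ = 93.33 mol.
Outlet amounts (n = n₀ + ν ξ):
  E: 303 − 2(93.33) = 116.3
  D: 1430 − 3(93.33) = 1150
  F: 0 + 1(93.33) = 93.33
  G: 0 + 3(93.33) = 280
Total out = 1640 mol; y_F = 93.33 / 1640 = 0.05692.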